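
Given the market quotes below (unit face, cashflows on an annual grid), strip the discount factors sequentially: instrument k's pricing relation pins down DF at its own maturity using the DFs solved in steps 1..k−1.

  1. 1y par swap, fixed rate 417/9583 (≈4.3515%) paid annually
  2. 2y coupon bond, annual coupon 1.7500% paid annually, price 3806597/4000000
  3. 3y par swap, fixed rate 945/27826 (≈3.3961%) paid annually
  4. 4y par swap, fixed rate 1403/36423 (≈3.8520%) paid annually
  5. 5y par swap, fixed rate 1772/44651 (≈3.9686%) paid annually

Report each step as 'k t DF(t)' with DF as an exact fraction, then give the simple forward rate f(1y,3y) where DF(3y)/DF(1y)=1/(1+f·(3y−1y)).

step 1 [1y] swap r/1=417/9583: DF=(1 − 417/9583·(0))/(1+417/9583) = 9583/10000 ≈ 0.958300
step 2 [2y] bond c/1=7/400: DF=(3806597/4000000 − 7/400·(0.958300))/(1+7/400) = 2297/2500 ≈ 0.918800
step 3 [3y] swap r/1=945/27826: DF=(1 − 945/27826·(0.958300+0.918800))/(1+945/27826) = 1811/2000 ≈ 0.905500
step 4 [4y] swap r/1=1403/36423: DF=(1 − 1403/36423·(0.958300+0.918800+0.905500))/(1+1403/36423) = 8597/10000 ≈ 0.859700
step 5 [5y] swap r/1=1772/44651: DF=(1 − 1772/44651·(0.958300+0.918800+0.905500+0.859700))/(1+1772/44651) = 2057/2500 ≈ 0.822800

1 1 9583/10000
2 2 2297/2500
3 3 1811/2000
4 4 8597/10000
5 5 2057/2500
f(1y,3y) = ((9583/10000)/(1811/2000) − 1)/(2) = 264/9055 ≈ 2.9155%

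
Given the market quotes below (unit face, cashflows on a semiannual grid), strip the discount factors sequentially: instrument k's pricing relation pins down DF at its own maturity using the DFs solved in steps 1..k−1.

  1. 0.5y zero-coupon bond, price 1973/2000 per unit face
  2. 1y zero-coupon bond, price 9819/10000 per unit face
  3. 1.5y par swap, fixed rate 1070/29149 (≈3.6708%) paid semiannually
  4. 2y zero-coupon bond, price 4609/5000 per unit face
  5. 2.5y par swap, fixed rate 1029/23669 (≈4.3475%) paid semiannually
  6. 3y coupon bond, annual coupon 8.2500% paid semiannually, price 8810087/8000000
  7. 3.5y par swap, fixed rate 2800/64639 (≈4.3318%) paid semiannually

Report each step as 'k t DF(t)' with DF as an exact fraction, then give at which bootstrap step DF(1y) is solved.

step 1 [0.5y] zero: DF = P = 1973/2000 ≈ 0.986500
step 2 [1y] zero: DF = P = 9819/10000 ≈ 0.981900
step 3 [1.5y] swap r/2=535/29149: DF=(1 − 535/29149·(0.986500+0.981900))/(1+535/29149) = 1893/2000 ≈ 0.946500
step 4 [2y] zero: DF = P = 4609/5000 ≈ 0.921800
step 5 [2.5y] swap r/2=1029/47338: DF=(1 − 1029/47338·(0.986500+0.981900+0.946500+0.921800))/(1+1029/47338) = 8971/10000 ≈ 0.897100
step 6 [3y] bond c/2=33/800: DF=(8810087/8000000 − 33/800·(0.986500+0.981900+0.946500+0.921800+0.897100))/(1+33/800) = 8701/10000 ≈ 0.870100
step 7 [3.5y] swap r/2=1400/64639: DF=(1 − 1400/64639·(0.986500+0.981900+0.946500+0.921800+0.897100+0.870100))/(1+1400/64639) = 43/50 ≈ 0.860000

1 1/2 1973/2000
2 1 9819/10000
3 3/2 1893/2000
4 2 4609/5000
5 5/2 8971/10000
6 3 8701/10000
7 7/2 43/50
DF(1y) is solved at step 2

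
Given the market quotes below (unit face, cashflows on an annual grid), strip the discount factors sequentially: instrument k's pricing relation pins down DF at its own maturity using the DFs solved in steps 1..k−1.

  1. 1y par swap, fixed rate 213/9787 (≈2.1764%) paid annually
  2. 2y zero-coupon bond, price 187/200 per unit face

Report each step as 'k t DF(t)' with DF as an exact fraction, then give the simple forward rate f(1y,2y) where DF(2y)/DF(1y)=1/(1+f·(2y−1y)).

1 1 9787/10000
2 2 187/200
f(1y,2y) = ((9787/10000)/(187/200) − 1)/(1) = 437/9350 ≈ 4.6738%

step 1 [1y] swap r/1=213/9787: DF=(1 − 213/9787·(0))/(1+213/9787) = 9787/10000 ≈ 0.978700
step 2 [2y] zero: DF = P = 187/200 ≈ 0.935000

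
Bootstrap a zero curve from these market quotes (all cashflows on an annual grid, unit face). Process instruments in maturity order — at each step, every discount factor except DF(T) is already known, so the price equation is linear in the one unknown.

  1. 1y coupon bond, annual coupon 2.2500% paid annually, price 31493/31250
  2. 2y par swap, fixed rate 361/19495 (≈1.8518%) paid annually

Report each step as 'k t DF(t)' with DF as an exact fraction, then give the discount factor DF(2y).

step 1 [1y] bond c/1=9/400: DF=(31493/31250 − 9/400·(0))/(1+9/400) = 616/625 ≈ 0.985600
step 2 [2y] swap r/1=361/19495: DF=(1 − 361/19495·(0.985600))/(1+361/19495) = 9639/10000 ≈ 0.963900

1 1 616/625
2 2 9639/10000
DF(2y) = 9639/10000 ≈ 0.963900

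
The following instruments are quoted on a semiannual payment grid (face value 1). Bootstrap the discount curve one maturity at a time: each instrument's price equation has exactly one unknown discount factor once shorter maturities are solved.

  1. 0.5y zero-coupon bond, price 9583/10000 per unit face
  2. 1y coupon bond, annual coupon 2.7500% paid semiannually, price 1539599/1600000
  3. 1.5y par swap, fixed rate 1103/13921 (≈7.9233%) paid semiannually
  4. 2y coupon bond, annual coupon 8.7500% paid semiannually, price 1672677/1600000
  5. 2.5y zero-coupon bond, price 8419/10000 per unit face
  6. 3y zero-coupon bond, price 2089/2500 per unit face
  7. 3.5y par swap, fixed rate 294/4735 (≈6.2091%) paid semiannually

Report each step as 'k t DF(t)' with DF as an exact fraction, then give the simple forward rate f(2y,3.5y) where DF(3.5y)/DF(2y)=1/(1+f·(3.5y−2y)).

step 1 [0.5y] zero: DF = P = 9583/10000 ≈ 0.958300
step 2 [1y] bond c/2=11/800: DF=(1539599/1600000 − 11/800·(0.958300))/(1+11/800) = 4681/5000 ≈ 0.936200
step 3 [1.5y] swap r/2=1103/27842: DF=(1 − 1103/27842·(0.958300+0.936200))/(1+1103/27842) = 8897/10000 ≈ 0.889700
step 4 [2y] bond c/2=7/160: DF=(1672677/1600000 − 7/160·(0.958300+0.936200+0.889700))/(1+7/160) = 8849/10000 ≈ 0.884900
step 5 [2.5y] zero: DF = P = 8419/10000 ≈ 0.841900
step 6 [3y] zero: DF = P = 2089/2500 ≈ 0.835600
step 7 [3.5y] swap r/2=147/4735: DF=(1 − 147/4735·(0.958300+0.936200+0.889700+0.884900+0.841900+0.835600))/(1+147/4735) = 8089/10000 ≈ 0.808900

1 1/2 9583/10000
2 1 4681/5000
3 3/2 8897/10000
4 2 8849/10000
5 5/2 8419/10000
6 3 2089/2500
7 7/2 8089/10000
f(2y,3.5y) = ((8849/10000)/(8089/10000) − 1)/(3/2) = 1520/24267 ≈ 6.2637%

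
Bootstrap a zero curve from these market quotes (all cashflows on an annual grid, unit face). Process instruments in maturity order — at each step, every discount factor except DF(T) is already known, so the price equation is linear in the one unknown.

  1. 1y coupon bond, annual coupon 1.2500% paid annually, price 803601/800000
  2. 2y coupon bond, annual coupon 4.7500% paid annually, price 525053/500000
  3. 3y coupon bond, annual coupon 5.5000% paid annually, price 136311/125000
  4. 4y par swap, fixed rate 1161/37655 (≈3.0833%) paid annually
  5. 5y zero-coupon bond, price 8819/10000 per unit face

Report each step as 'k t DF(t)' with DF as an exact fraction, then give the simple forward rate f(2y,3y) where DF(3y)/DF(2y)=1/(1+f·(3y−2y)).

step 1 [1y] bond c/1=1/80: DF=(803601/800000 − 1/80·(0))/(1+1/80) = 9921/10000 ≈ 0.992100
step 2 [2y] bond c/1=19/400: DF=(525053/500000 − 19/400·(0.992100))/(1+19/400) = 383/400 ≈ 0.957500
step 3 [3y] bond c/1=11/200: DF=(136311/125000 − 11/200·(0.992100+0.957500))/(1+11/200) = 233/250 ≈ 0.932000
step 4 [4y] swap r/1=1161/37655: DF=(1 − 1161/37655·(0.992100+0.957500+0.932000))/(1+1161/37655) = 8839/10000 ≈ 0.883900
step 5 [5y] zero: DF = P = 8819/10000 ≈ 0.881900

1 1 9921/10000
2 2 383/400
3 3 233/250
4 4 8839/10000
5 5 8819/10000
f(2y,3y) = ((383/400)/(233/250) − 1)/(1) = 51/1864 ≈ 2.7361%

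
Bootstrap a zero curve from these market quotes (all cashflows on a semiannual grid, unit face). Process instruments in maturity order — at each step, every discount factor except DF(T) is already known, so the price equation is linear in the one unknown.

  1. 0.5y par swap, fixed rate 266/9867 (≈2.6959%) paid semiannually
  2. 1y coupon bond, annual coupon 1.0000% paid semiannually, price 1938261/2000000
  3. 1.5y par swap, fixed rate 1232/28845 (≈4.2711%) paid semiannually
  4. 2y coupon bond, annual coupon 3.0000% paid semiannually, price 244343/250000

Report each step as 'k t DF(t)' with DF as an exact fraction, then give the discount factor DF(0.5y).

1 1/2 9867/10000
2 1 4797/5000
3 3/2 1173/1250
4 2 9203/10000
DF(0.5y) = 9867/10000 ≈ 0.986700

step 1 [0.5y] swap r/2=133/9867: DF=(1 − 133/9867·(0))/(1+133/9867) = 9867/10000 ≈ 0.986700
step 2 [1y] bond c/2=1/200: DF=(1938261/2000000 − 1/200·(0.986700))/(1+1/200) = 4797/5000 ≈ 0.959400
step 3 [1.5y] swap r/2=616/28845: DF=(1 − 616/28845·(0.986700+0.959400))/(1+616/28845) = 1173/1250 ≈ 0.938400
step 4 [2y] bond c/2=3/200: DF=(244343/250000 − 3/200·(0.986700+0.959400+0.938400))/(1+3/200) = 9203/10000 ≈ 0.920300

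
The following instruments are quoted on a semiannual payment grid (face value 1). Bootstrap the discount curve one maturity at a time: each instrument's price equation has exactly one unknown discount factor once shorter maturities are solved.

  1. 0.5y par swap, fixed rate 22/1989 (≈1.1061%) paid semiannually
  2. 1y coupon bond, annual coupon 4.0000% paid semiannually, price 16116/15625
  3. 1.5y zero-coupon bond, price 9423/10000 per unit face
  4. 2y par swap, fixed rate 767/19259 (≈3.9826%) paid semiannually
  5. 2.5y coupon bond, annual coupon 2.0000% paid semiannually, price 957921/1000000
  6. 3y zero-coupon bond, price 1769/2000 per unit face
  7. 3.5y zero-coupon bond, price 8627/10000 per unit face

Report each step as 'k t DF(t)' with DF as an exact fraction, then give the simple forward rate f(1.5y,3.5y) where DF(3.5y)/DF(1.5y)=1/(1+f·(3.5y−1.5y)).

step 1 [0.5y] swap r/2=11/1989: DF=(1 − 11/1989·(0))/(1+11/1989) = 1989/2000 ≈ 0.994500
step 2 [1y] bond c/2=1/50: DF=(16116/15625 − 1/50·(0.994500))/(1+1/50) = 9917/10000 ≈ 0.991700
step 3 [1.5y] zero: DF = P = 9423/10000 ≈ 0.942300
step 4 [2y] swap r/2=767/38518: DF=(1 − 767/38518·(0.994500+0.991700+0.942300))/(1+767/38518) = 9233/10000 ≈ 0.923300
step 5 [2.5y] bond c/2=1/100: DF=(957921/1000000 − 1/100·(0.994500+0.991700+0.942300+0.923300))/(1+1/100) = 9103/10000 ≈ 0.910300
step 6 [3y] zero: DF = P = 1769/2000 ≈ 0.884500
step 7 [3.5y] zero: DF = P = 8627/10000 ≈ 0.862700

1 1/2 1989/2000
2 1 9917/10000
3 3/2 9423/10000
4 2 9233/10000
5 5/2 9103/10000
6 3 1769/2000
7 7/2 8627/10000
f(1.5y,3.5y) = ((9423/10000)/(8627/10000) − 1)/(2) = 398/8627 ≈ 4.6134%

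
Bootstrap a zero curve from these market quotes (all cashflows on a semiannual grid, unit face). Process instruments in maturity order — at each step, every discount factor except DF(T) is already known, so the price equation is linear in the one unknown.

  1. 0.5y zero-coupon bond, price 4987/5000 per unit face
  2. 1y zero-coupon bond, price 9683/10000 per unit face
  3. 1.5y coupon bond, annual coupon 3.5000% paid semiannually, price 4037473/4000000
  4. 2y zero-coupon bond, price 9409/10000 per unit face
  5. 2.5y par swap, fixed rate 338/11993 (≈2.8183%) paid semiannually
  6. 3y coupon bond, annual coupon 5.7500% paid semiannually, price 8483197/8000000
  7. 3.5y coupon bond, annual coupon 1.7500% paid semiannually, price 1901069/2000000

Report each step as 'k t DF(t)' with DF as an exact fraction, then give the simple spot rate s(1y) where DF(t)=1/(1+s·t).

step 1 [0.5y] zero: DF = P = 4987/5000 ≈ 0.997400
step 2 [1y] zero: DF = P = 9683/10000 ≈ 0.968300
step 3 [1.5y] bond c/2=7/400: DF=(4037473/4000000 − 7/400·(0.997400+0.968300))/(1+7/400) = 4791/5000 ≈ 0.958200
step 4 [2y] zero: DF = P = 9409/10000 ≈ 0.940900
step 5 [2.5y] swap r/2=169/11993: DF=(1 − 169/11993·(0.997400+0.968300+0.958200+0.940900))/(1+169/11993) = 2331/2500 ≈ 0.932400
step 6 [3y] bond c/2=23/800: DF=(8483197/8000000 − 23/800·(0.997400+0.968300+0.958200+0.940900+0.932400))/(1+23/800) = 8967/10000 ≈ 0.896700
step 7 [3.5y] bond c/2=7/800: DF=(1901069/2000000 − 7/800·(0.997400+0.968300+0.958200+0.940900+0.932400+0.896700))/(1+7/800) = 8929/10000 ≈ 0.892900

1 1/2 4987/5000
2 1 9683/10000
3 3/2 4791/5000
4 2 9409/10000
5 5/2 2331/2500
6 3 8967/10000
7 7/2 8929/10000
s(1y) = (1/(9683/10000) − 1)/(1) = 317/9683 ≈ 3.2738%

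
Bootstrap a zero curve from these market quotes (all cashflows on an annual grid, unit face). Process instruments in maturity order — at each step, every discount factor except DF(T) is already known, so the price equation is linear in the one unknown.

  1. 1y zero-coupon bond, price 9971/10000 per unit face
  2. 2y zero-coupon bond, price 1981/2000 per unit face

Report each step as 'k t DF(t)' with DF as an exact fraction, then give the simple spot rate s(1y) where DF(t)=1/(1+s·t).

1 1 9971/10000
2 2 1981/2000
s(1y) = (1/(9971/10000) − 1)/(1) = 29/9971 ≈ 0.2908%

step 1 [1y] zero: DF = P = 9971/10000 ≈ 0.997100
step 2 [2y] zero: DF = P = 1981/2000 ≈ 0.990500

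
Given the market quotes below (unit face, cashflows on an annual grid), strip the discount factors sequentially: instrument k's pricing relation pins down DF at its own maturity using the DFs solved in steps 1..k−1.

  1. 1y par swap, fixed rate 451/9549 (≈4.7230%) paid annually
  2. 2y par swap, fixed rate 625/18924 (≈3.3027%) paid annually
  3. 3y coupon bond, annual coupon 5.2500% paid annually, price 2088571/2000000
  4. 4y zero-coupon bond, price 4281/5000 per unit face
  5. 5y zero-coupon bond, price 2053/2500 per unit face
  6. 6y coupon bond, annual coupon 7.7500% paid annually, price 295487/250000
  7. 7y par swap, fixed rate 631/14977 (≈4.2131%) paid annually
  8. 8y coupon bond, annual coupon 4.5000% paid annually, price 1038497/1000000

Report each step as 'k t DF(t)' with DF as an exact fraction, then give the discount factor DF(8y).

1 1 9549/10000
2 2 15/16
3 3 4489/5000
4 4 4281/5000
5 5 2053/2500
6 6 1939/2500
7 7 1869/2500
8 8 3679/5000
DF(8y) = 3679/5000 ≈ 0.735800

step 1 [1y] swap r/1=451/9549: DF=(1 − 451/9549·(0))/(1+451/9549) = 9549/10000 ≈ 0.954900
step 2 [2y] swap r/1=625/18924: DF=(1 − 625/18924·(0.954900))/(1+625/18924) = 15/16 ≈ 0.937500
step 3 [3y] bond c/1=21/400: DF=(2088571/2000000 − 21/400·(0.954900+0.937500))/(1+21/400) = 4489/5000 ≈ 0.897800
step 4 [4y] zero: DF = P = 4281/5000 ≈ 0.856200
step 5 [5y] zero: DF = P = 2053/2500 ≈ 0.821200
step 6 [6y] bond c/1=31/400: DF=(295487/250000 − 31/400·(0.954900+0.937500+0.897800+0.856200+0.821200))/(1+31/400) = 1939/2500 ≈ 0.775600
step 7 [7y] swap r/1=631/14977: DF=(1 − 631/14977·(0.954900+0.937500+0.897800+0.856200+0.821200+0.775600))/(1+631/14977) = 1869/2500 ≈ 0.747600
step 8 [8y] bond c/1=9/200: DF=(1038497/1000000 − 9/200·(0.954900+0.937500+0.897800+0.856200+0.821200+0.775600+0.747600))/(1+9/200) = 3679/5000 ≈ 0.735800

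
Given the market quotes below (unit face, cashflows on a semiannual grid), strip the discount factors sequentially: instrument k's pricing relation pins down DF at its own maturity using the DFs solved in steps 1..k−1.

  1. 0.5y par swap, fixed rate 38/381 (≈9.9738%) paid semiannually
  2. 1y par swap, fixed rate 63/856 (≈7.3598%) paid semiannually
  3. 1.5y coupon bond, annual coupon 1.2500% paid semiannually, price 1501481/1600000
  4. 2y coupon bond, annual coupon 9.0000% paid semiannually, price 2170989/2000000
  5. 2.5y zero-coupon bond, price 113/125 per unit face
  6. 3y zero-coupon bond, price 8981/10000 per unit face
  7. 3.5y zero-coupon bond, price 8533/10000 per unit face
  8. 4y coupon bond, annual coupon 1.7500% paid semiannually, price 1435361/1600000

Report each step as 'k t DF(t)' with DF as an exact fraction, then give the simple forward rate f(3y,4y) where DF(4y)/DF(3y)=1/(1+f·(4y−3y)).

1 1/2 381/400
2 1 9307/10000
3 3/2 9209/10000
4 2 459/500
5 5/2 113/125
6 3 8981/10000
7 7/2 8533/10000
8 4 417/500
f(3y,4y) = ((8981/10000)/(417/500) − 1)/(1) = 641/8340 ≈ 7.6859%

step 1 [0.5y] swap r/2=19/381: DF=(1 − 19/381·(0))/(1+19/381) = 381/400 ≈ 0.952500
step 2 [1y] swap r/2=63/1712: DF=(1 − 63/1712·(0.952500))/(1+63/1712) = 9307/10000 ≈ 0.930700
step 3 [1.5y] bond c/2=1/160: DF=(1501481/1600000 − 1/160·(0.952500+0.930700))/(1+1/160) = 9209/10000 ≈ 0.920900
step 4 [2y] bond c/2=9/200: DF=(2170989/2000000 − 9/200·(0.952500+0.930700+0.920900))/(1+9/200) = 459/500 ≈ 0.918000
step 5 [2.5y] zero: DF = P = 113/125 ≈ 0.904000
step 6 [3y] zero: DF = P = 8981/10000 ≈ 0.898100
step 7 [3.5y] zero: DF = P = 8533/10000 ≈ 0.853300
step 8 [4y] bond c/2=7/800: DF=(1435361/1600000 − 7/800·(0.952500+0.930700+0.920900+0.918000+0.904000+0.898100+0.853300))/(1+7/800) = 417/500 ≈ 0.834000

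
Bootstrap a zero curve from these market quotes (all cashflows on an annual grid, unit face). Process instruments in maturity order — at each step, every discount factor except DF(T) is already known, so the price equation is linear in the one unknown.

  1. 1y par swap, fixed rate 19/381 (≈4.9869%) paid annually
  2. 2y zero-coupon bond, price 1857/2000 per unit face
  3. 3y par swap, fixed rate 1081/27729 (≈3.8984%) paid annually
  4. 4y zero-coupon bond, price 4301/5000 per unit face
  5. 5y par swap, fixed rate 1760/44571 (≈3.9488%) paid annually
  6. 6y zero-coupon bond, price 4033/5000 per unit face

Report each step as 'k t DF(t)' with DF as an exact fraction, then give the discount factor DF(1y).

1 1 381/400
2 2 1857/2000
3 3 8919/10000
4 4 4301/5000
5 5 103/125
6 6 4033/5000
DF(1y) = 381/400 ≈ 0.952500

step 1 [1y] swap r/1=19/381: DF=(1 − 19/381·(0))/(1+19/381) = 381/400 ≈ 0.952500
step 2 [2y] zero: DF = P = 1857/2000 ≈ 0.928500
step 3 [3y] swap r/1=1081/27729: DF=(1 − 1081/27729·(0.952500+0.928500))/(1+1081/27729) = 8919/10000 ≈ 0.891900
step 4 [4y] zero: DF = P = 4301/5000 ≈ 0.860200
step 5 [5y] swap r/1=1760/44571: DF=(1 − 1760/44571·(0.952500+0.928500+0.891900+0.860200))/(1+1760/44571) = 103/125 ≈ 0.824000
step 6 [6y] zero: DF = P = 4033/5000 ≈ 0.806600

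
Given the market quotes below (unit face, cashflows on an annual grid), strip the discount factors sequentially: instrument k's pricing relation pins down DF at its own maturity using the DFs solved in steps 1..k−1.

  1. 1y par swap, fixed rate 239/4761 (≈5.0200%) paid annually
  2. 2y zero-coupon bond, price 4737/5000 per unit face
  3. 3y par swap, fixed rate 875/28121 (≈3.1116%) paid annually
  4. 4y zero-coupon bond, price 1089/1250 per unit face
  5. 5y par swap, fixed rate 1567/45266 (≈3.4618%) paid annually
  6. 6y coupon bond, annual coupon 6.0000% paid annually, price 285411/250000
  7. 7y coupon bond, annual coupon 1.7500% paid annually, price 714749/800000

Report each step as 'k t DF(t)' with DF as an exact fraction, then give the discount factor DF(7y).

step 1 [1y] swap r/1=239/4761: DF=(1 − 239/4761·(0))/(1+239/4761) = 4761/5000 ≈ 0.952200
step 2 [2y] zero: DF = P = 4737/5000 ≈ 0.947400
step 3 [3y] swap r/1=875/28121: DF=(1 − 875/28121·(0.952200+0.947400))/(1+875/28121) = 73/80 ≈ 0.912500
step 4 [4y] zero: DF = P = 1089/1250 ≈ 0.871200
step 5 [5y] swap r/1=1567/45266: DF=(1 − 1567/45266·(0.952200+0.947400+0.912500+0.871200))/(1+1567/45266) = 8433/10000 ≈ 0.843300
step 6 [6y] bond c/1=3/50: DF=(285411/250000 − 3/50·(0.952200+0.947400+0.912500+0.871200+0.843300))/(1+3/50) = 513/625 ≈ 0.820800
step 7 [7y] bond c/1=7/400: DF=(714749/800000 − 7/400·(0.952200+0.947400+0.912500+0.871200+0.843300+0.820800))/(1+7/400) = 7861/10000 ≈ 0.786100

1 1 4761/5000
2 2 4737/5000
3 3 73/80
4 4 1089/1250
5 5 8433/10000
6 6 513/625
7 7 7861/10000
DF(7y) = 7861/10000 ≈ 0.786100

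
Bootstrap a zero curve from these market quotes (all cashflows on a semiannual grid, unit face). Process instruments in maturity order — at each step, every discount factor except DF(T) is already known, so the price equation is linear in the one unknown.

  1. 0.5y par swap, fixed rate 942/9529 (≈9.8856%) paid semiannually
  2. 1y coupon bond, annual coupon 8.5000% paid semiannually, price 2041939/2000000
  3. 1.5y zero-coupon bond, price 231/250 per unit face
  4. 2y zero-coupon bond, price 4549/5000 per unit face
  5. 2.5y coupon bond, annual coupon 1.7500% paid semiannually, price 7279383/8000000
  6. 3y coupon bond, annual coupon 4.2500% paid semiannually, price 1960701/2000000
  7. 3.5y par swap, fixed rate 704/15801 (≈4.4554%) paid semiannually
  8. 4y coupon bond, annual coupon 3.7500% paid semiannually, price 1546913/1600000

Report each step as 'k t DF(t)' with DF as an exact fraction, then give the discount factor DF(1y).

1 1/2 9529/10000
2 1 1881/2000
3 3/2 231/250
4 2 4549/5000
5 5/2 8697/10000
6 3 8643/10000
7 7/2 537/625
8 4 8327/10000
DF(1y) = 1881/2000 ≈ 0.940500

step 1 [0.5y] swap r/2=471/9529: DF=(1 − 471/9529·(0))/(1+471/9529) = 9529/10000 ≈ 0.952900
step 2 [1y] bond c/2=17/400: DF=(2041939/2000000 − 17/400·(0.952900))/(1+17/400) = 1881/2000 ≈ 0.940500
step 3 [1.5y] zero: DF = P = 231/250 ≈ 0.924000
step 4 [2y] zero: DF = P = 4549/5000 ≈ 0.909800
step 5 [2.5y] bond c/2=7/800: DF=(7279383/8000000 − 7/800·(0.952900+0.940500+0.924000+0.909800))/(1+7/800) = 8697/10000 ≈ 0.869700
step 6 [3y] bond c/2=17/800: DF=(1960701/2000000 − 17/800·(0.952900+0.940500+0.924000+0.909800+0.869700))/(1+17/800) = 8643/10000 ≈ 0.864300
step 7 [3.5y] swap r/2=352/15801: DF=(1 − 352/15801·(0.952900+0.940500+0.924000+0.909800+0.869700+0.864300))/(1+352/15801) = 537/625 ≈ 0.859200
step 8 [4y] bond c/2=3/160: DF=(1546913/1600000 − 3/160·(0.952900+0.940500+0.924000+0.909800+0.869700+0.864300+0.859200))/(1+3/160) = 8327/10000 ≈ 0.832700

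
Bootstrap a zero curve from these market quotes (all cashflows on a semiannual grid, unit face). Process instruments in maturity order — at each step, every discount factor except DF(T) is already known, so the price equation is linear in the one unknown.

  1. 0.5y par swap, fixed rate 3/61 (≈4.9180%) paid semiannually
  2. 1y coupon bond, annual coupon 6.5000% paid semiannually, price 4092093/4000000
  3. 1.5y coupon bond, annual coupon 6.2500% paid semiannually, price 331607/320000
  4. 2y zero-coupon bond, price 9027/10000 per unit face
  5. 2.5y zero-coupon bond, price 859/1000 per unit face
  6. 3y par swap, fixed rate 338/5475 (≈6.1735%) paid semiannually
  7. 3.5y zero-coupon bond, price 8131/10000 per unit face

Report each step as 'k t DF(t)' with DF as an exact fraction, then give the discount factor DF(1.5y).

1 1/2 122/125
2 1 9601/10000
3 3/2 4731/5000
4 2 9027/10000
5 5/2 859/1000
6 3 831/1000
7 7/2 8131/10000
DF(1.5y) = 4731/5000 ≈ 0.946200

step 1 [0.5y] swap r/2=3/122: DF=(1 − 3/122·(0))/(1+3/122) = 122/125 ≈ 0.976000
step 2 [1y] bond c/2=13/400: DF=(4092093/4000000 − 13/400·(0.976000))/(1+13/400) = 9601/10000 ≈ 0.960100
step 3 [1.5y] bond c/2=1/32: DF=(331607/320000 − 1/32·(0.976000+0.960100))/(1+1/32) = 4731/5000 ≈ 0.946200
step 4 [2y] zero: DF = P = 9027/10000 ≈ 0.902700
step 5 [2.5y] zero: DF = P = 859/1000 ≈ 0.859000
step 6 [3y] swap r/2=169/5475: DF=(1 − 169/5475·(0.976000+0.960100+0.946200+0.902700+0.859000))/(1+169/5475) = 831/1000 ≈ 0.831000
step 7 [3.5y] zero: DF = P = 8131/10000 ≈ 0.813100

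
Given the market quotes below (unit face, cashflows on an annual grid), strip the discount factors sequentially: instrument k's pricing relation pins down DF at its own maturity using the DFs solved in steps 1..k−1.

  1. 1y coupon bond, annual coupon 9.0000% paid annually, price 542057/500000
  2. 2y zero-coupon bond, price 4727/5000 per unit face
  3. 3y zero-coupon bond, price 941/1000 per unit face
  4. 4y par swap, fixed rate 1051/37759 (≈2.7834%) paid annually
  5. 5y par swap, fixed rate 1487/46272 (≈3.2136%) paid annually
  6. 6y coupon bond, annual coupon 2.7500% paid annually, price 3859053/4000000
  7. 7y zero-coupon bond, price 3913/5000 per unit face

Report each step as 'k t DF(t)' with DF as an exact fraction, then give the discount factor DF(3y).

1 1 4973/5000
2 2 4727/5000
3 3 941/1000
4 4 8949/10000
5 5 8513/10000
6 6 8151/10000
7 7 3913/5000
DF(3y) = 941/1000 ≈ 0.941000

step 1 [1y] bond c/1=9/100: DF=(542057/500000 − 9/100·(0))/(1+9/100) = 4973/5000 ≈ 0.994600
step 2 [2y] zero: DF = P = 4727/5000 ≈ 0.945400
step 3 [3y] zero: DF = P = 941/1000 ≈ 0.941000
step 4 [4y] swap r/1=1051/37759: DF=(1 − 1051/37759·(0.994600+0.945400+0.941000))/(1+1051/37759) = 8949/10000 ≈ 0.894900
step 5 [5y] swap r/1=1487/46272: DF=(1 − 1487/46272·(0.994600+0.945400+0.941000+0.894900))/(1+1487/46272) = 8513/10000 ≈ 0.851300
step 6 [6y] bond c/1=11/400: DF=(3859053/4000000 − 11/400·(0.994600+0.945400+0.941000+0.894900+0.851300))/(1+11/400) = 8151/10000 ≈ 0.815100
step 7 [7y] zero: DF = P = 3913/5000 ≈ 0.782600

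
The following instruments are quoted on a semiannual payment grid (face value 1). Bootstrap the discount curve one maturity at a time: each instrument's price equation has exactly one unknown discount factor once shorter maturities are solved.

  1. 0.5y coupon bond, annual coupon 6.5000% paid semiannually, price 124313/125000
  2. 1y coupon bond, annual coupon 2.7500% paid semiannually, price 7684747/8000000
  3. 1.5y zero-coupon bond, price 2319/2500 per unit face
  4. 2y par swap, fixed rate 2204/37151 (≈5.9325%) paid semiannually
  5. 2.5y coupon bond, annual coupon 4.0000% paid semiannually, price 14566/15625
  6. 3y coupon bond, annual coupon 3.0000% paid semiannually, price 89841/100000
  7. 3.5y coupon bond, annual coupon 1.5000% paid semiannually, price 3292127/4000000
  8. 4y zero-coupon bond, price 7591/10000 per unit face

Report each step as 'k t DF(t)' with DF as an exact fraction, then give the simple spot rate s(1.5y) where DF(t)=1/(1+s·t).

1 1/2 602/625
2 1 1869/2000
3 3/2 2319/2500
4 2 4449/5000
5 5/2 8411/10000
6 3 4089/5000
7 7/2 7769/10000
8 4 7591/10000
s(1.5y) = (1/(2319/2500) − 1)/(3/2) = 362/6957 ≈ 5.2034%

step 1 [0.5y] bond c/2=13/400: DF=(124313/125000 − 13/400·(0))/(1+13/400) = 602/625 ≈ 0.963200
step 2 [1y] bond c/2=11/800: DF=(7684747/8000000 − 11/800·(0.963200))/(1+11/800) = 1869/2000 ≈ 0.934500
step 3 [1.5y] zero: DF = P = 2319/2500 ≈ 0.927600
step 4 [2y] swap r/2=1102/37151: DF=(1 − 1102/37151·(0.963200+0.934500+0.927600))/(1+1102/37151) = 4449/5000 ≈ 0.889800
step 5 [2.5y] bond c/2=1/50: DF=(14566/15625 − 1/50·(0.963200+0.934500+0.927600+0.889800))/(1+1/50) = 8411/10000 ≈ 0.841100
step 6 [3y] bond c/2=3/200: DF=(89841/100000 − 3/200·(0.963200+0.934500+0.927600+0.889800+0.841100))/(1+3/200) = 4089/5000 ≈ 0.817800
step 7 [3.5y] bond c/2=3/400: DF=(3292127/4000000 − 3/400·(0.963200+0.934500+0.927600+0.889800+0.841100+0.817800))/(1+3/400) = 7769/10000 ≈ 0.776900
step 8 [4y] zero: DF = P = 7591/10000 ≈ 0.759100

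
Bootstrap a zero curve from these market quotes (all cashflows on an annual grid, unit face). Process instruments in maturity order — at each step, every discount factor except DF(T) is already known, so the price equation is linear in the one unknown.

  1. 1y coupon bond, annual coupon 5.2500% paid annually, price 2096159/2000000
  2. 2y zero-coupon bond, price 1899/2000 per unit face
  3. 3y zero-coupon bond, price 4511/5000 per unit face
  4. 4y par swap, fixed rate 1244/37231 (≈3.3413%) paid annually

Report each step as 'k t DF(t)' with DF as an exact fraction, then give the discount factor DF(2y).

1 1 4979/5000
2 2 1899/2000
3 3 4511/5000
4 4 2189/2500
DF(2y) = 1899/2000 ≈ 0.949500

step 1 [1y] bond c/1=21/400: DF=(2096159/2000000 − 21/400·(0))/(1+21/400) = 4979/5000 ≈ 0.995800
step 2 [2y] zero: DF = P = 1899/2000 ≈ 0.949500
step 3 [3y] zero: DF = P = 4511/5000 ≈ 0.902200
step 4 [4y] swap r/1=1244/37231: DF=(1 − 1244/37231·(0.995800+0.949500+0.902200))/(1+1244/37231) = 2189/2500 ≈ 0.875600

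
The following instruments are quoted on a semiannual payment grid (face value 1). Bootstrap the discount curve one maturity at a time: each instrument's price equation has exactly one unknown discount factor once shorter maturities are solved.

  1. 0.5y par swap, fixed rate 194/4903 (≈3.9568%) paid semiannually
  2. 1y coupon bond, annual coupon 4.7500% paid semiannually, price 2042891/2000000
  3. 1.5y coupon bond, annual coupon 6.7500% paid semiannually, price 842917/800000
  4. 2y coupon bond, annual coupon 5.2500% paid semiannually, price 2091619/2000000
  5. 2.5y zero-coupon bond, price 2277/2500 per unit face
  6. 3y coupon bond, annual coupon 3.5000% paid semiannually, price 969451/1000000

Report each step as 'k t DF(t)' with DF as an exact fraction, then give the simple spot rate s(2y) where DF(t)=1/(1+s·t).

1 1/2 4903/5000
2 1 39/40
3 3/2 4777/5000
4 2 4723/5000
5 5/2 2277/2500
6 3 2177/2500
s(2y) = (1/(4723/5000) − 1)/(2) = 277/9446 ≈ 2.9325%

step 1 [0.5y] swap r/2=97/4903: DF=(1 − 97/4903·(0))/(1+97/4903) = 4903/5000 ≈ 0.980600
step 2 [1y] bond c/2=19/800: DF=(2042891/2000000 − 19/800·(0.980600))/(1+19/800) = 39/40 ≈ 0.975000
step 3 [1.5y] bond c/2=27/800: DF=(842917/800000 − 27/800·(0.980600+0.975000))/(1+27/800) = 4777/5000 ≈ 0.955400
step 4 [2y] bond c/2=21/800: DF=(2091619/2000000 − 21/800·(0.980600+0.975000+0.955400))/(1+21/800) = 4723/5000 ≈ 0.944600
step 5 [2.5y] zero: DF = P = 2277/2500 ≈ 0.910800
step 6 [3y] bond c/2=7/400: DF=(969451/1000000 − 7/400·(0.980600+0.975000+0.955400+0.944600+0.910800))/(1+7/400) = 2177/2500 ≈ 0.870800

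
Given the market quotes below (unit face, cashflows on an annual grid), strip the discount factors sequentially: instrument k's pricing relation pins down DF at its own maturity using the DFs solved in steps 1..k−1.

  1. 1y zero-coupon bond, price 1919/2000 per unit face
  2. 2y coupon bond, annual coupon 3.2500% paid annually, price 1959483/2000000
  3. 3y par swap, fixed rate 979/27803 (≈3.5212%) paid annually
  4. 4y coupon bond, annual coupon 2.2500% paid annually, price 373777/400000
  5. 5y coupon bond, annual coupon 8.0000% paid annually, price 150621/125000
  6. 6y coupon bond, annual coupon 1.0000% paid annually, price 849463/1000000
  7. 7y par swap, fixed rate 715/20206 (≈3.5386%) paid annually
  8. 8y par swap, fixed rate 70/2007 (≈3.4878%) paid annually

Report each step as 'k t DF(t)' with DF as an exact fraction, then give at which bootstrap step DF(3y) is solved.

step 1 [1y] zero: DF = P = 1919/2000 ≈ 0.959500
step 2 [2y] bond c/1=13/400: DF=(1959483/2000000 − 13/400·(0.959500))/(1+13/400) = 9187/10000 ≈ 0.918700
step 3 [3y] swap r/1=979/27803: DF=(1 − 979/27803·(0.959500+0.918700))/(1+979/27803) = 9021/10000 ≈ 0.902100
step 4 [4y] bond c/1=9/400: DF=(373777/400000 − 9/400·(0.959500+0.918700+0.902100))/(1+9/400) = 8527/10000 ≈ 0.852700
step 5 [5y] bond c/1=2/25: DF=(150621/125000 − 2/25·(0.959500+0.918700+0.902100+0.852700))/(1+2/25) = 4233/5000 ≈ 0.846600
step 6 [6y] bond c/1=1/100: DF=(849463/1000000 − 1/100·(0.959500+0.918700+0.902100+0.852700+0.846600))/(1+1/100) = 7967/10000 ≈ 0.796700
step 7 [7y] swap r/1=715/20206: DF=(1 − 715/20206·(0.959500+0.918700+0.902100+0.852700+0.846600+0.796700))/(1+715/20206) = 1571/2000 ≈ 0.785500
step 8 [8y] swap r/1=70/2007: DF=(1 − 70/2007·(0.959500+0.918700+0.902100+0.852700+0.846600+0.796700+0.785500))/(1+70/2007) = 381/500 ≈ 0.762000

1 1 1919/2000
2 2 9187/10000
3 3 9021/10000
4 4 8527/10000
5 5 4233/5000
6 6 7967/10000
7 7 1571/2000
8 8 381/500
DF(3y) is solved at step 3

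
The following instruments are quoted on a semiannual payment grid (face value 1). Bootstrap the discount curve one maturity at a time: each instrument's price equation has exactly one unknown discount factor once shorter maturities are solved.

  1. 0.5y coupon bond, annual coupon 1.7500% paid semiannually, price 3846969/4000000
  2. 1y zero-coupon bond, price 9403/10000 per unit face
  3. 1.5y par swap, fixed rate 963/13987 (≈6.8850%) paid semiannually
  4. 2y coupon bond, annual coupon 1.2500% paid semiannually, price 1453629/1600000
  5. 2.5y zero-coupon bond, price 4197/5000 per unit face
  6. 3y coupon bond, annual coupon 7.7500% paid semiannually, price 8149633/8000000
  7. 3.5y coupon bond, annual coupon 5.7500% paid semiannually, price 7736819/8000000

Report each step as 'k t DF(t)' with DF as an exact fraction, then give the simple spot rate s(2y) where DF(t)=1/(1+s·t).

1 1/2 4767/5000
2 1 9403/10000
3 3/2 9037/10000
4 2 1771/2000
5 5/2 4197/5000
6 3 203/250
7 7/2 791/1000
s(2y) = (1/(1771/2000) − 1)/(2) = 229/3542 ≈ 6.4653%

step 1 [0.5y] bond c/2=7/800: DF=(3846969/4000000 − 7/800·(0))/(1+7/800) = 4767/5000 ≈ 0.953400
step 2 [1y] zero: DF = P = 9403/10000 ≈ 0.940300
step 3 [1.5y] swap r/2=963/27974: DF=(1 − 963/27974·(0.953400+0.940300))/(1+963/27974) = 9037/10000 ≈ 0.903700
step 4 [2y] bond c/2=1/160: DF=(1453629/1600000 − 1/160·(0.953400+0.940300+0.903700))/(1+1/160) = 1771/2000 ≈ 0.885500
step 5 [2.5y] zero: DF = P = 4197/5000 ≈ 0.839400
step 6 [3y] bond c/2=31/800: DF=(8149633/8000000 − 31/800·(0.953400+0.940300+0.903700+0.885500+0.839400))/(1+31/800) = 203/250 ≈ 0.812000
step 7 [3.5y] bond c/2=23/800: DF=(7736819/8000000 − 23/800·(0.953400+0.940300+0.903700+0.885500+0.839400+0.812000))/(1+23/800) = 791/1000 ≈ 0.791000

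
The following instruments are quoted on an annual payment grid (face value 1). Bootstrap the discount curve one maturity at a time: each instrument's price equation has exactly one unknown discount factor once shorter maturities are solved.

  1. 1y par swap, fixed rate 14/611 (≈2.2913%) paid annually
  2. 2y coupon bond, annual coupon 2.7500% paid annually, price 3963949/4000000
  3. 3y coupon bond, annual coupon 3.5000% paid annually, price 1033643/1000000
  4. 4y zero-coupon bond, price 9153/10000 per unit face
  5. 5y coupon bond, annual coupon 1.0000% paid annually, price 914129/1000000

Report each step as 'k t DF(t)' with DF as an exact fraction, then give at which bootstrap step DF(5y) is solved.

1 1 611/625
2 2 9383/10000
3 3 9339/10000
4 4 9153/10000
5 5 4339/5000
DF(5y) is solved at step 5

step 1 [1y] swap r/1=14/611: DF=(1 − 14/611·(0))/(1+14/611) = 611/625 ≈ 0.977600
step 2 [2y] bond c/1=11/400: DF=(3963949/4000000 − 11/400·(0.977600))/(1+11/400) = 9383/10000 ≈ 0.938300
step 3 [3y] bond c/1=7/200: DF=(1033643/1000000 − 7/200·(0.977600+0.938300))/(1+7/200) = 9339/10000 ≈ 0.933900
step 4 [4y] zero: DF = P = 9153/10000 ≈ 0.915300
step 5 [5y] bond c/1=1/100: DF=(914129/1000000 − 1/100·(0.977600+0.938300+0.933900+0.915300))/(1+1/100) = 4339/5000 ≈ 0.867800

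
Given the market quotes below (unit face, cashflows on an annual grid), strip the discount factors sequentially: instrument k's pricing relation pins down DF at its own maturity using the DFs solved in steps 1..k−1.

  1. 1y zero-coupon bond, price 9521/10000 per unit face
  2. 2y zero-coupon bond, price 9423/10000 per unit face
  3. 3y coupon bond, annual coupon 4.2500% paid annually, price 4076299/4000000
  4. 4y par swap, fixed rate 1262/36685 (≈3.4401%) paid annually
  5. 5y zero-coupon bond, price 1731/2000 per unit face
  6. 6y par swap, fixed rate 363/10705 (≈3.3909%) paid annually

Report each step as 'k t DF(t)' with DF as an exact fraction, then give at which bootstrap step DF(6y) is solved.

1 1 9521/10000
2 2 9423/10000
3 3 9003/10000
4 4 4369/5000
5 5 1731/2000
6 6 1637/2000
DF(6y) is solved at step 6

step 1 [1y] zero: DF = P = 9521/10000 ≈ 0.952100
step 2 [2y] zero: DF = P = 9423/10000 ≈ 0.942300
step 3 [3y] bond c/1=17/400: DF=(4076299/4000000 − 17/400·(0.952100+0.942300))/(1+17/400) = 9003/10000 ≈ 0.900300
step 4 [4y] swap r/1=1262/36685: DF=(1 − 1262/36685·(0.952100+0.942300+0.900300))/(1+1262/36685) = 4369/5000 ≈ 0.873800
step 5 [5y] zero: DF = P = 1731/2000 ≈ 0.865500
step 6 [6y] swap r/1=363/10705: DF=(1 − 363/10705·(0.952100+0.942300+0.900300+0.873800+0.865500))/(1+363/10705) = 1637/2000 ≈ 0.818500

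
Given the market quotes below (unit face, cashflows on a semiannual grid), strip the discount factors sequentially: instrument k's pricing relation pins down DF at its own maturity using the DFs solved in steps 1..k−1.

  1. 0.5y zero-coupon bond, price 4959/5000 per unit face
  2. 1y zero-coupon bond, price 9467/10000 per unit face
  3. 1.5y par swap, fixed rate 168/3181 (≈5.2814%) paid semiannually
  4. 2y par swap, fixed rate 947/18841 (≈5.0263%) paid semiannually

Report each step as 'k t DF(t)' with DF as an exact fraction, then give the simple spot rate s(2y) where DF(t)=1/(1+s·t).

1 1/2 4959/5000
2 1 9467/10000
3 3/2 2311/2500
4 2 9053/10000
s(2y) = (1/(9053/10000) − 1)/(2) = 947/18106 ≈ 5.2303%

step 1 [0.5y] zero: DF = P = 4959/5000 ≈ 0.991800
step 2 [1y] zero: DF = P = 9467/10000 ≈ 0.946700
step 3 [1.5y] swap r/2=84/3181: DF=(1 − 84/3181·(0.991800+0.946700))/(1+84/3181) = 2311/2500 ≈ 0.924400
step 4 [2y] swap r/2=947/37682: DF=(1 − 947/37682·(0.991800+0.946700+0.924400))/(1+947/37682) = 9053/10000 ≈ 0.905300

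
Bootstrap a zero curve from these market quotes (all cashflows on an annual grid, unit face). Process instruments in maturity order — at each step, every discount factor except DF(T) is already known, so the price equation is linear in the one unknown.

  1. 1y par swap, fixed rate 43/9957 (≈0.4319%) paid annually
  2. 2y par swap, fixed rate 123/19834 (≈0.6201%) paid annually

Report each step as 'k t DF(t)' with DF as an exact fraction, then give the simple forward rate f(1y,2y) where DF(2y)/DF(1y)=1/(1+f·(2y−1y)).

1 1 9957/10000
2 2 9877/10000
f(1y,2y) = ((9957/10000)/(9877/10000) − 1)/(1) = 80/9877 ≈ 0.8100%

step 1 [1y] swap r/1=43/9957: DF=(1 − 43/9957·(0))/(1+43/9957) = 9957/10000 ≈ 0.995700
step 2 [2y] swap r/1=123/19834: DF=(1 − 123/19834·(0.995700))/(1+123/19834) = 9877/10000 ≈ 0.987700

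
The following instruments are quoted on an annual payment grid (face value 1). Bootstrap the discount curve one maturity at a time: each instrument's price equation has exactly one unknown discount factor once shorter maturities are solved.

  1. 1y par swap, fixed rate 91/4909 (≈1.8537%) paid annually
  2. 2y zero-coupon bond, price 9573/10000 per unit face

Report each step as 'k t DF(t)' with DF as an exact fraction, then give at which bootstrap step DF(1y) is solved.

1 1 4909/5000
2 2 9573/10000
DF(1y) is solved at step 1

step 1 [1y] swap r/1=91/4909: DF=(1 − 91/4909·(0))/(1+91/4909) = 4909/5000 ≈ 0.981800
step 2 [2y] zero: DF = P = 9573/10000 ≈ 0.957300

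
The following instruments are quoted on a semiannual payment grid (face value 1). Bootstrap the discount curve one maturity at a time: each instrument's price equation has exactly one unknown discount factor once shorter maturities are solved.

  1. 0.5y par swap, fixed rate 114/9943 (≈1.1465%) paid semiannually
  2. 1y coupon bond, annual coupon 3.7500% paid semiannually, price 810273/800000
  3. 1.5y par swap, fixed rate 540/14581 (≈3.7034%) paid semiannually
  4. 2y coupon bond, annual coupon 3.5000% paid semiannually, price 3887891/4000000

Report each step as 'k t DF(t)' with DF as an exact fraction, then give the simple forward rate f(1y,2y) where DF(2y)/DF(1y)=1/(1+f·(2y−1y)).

1 1/2 9943/10000
2 1 9759/10000
3 3/2 473/500
4 2 9051/10000
f(1y,2y) = ((9759/10000)/(9051/10000) − 1)/(1) = 236/3017 ≈ 7.8223%

step 1 [0.5y] swap r/2=57/9943: DF=(1 − 57/9943·(0))/(1+57/9943) = 9943/10000 ≈ 0.994300
step 2 [1y] bond c/2=3/160: DF=(810273/800000 − 3/160·(0.994300))/(1+3/160) = 9759/10000 ≈ 0.975900
step 3 [1.5y] swap r/2=270/14581: DF=(1 − 270/14581·(0.994300+0.975900))/(1+270/14581) = 473/500 ≈ 0.946000
step 4 [2y] bond c/2=7/400: DF=(3887891/4000000 − 7/400·(0.994300+0.975900+0.946000))/(1+7/400) = 9051/10000 ≈ 0.905100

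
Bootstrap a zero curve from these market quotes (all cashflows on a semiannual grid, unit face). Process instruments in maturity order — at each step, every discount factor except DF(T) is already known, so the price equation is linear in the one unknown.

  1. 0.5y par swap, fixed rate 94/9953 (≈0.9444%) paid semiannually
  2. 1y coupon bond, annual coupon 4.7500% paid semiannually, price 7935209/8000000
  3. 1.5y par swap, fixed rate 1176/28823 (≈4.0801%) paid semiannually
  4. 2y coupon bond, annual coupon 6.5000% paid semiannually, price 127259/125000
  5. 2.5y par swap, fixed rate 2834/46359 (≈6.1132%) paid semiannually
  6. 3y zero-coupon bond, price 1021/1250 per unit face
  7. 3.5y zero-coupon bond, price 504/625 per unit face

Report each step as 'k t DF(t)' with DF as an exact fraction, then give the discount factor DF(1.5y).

step 1 [0.5y] swap r/2=47/9953: DF=(1 − 47/9953·(0))/(1+47/9953) = 9953/10000 ≈ 0.995300
step 2 [1y] bond c/2=19/800: DF=(7935209/8000000 − 19/800·(0.995300))/(1+19/800) = 4729/5000 ≈ 0.945800
step 3 [1.5y] swap r/2=588/28823: DF=(1 − 588/28823·(0.995300+0.945800))/(1+588/28823) = 2353/2500 ≈ 0.941200
step 4 [2y] bond c/2=13/400: DF=(127259/125000 − 13/400·(0.995300+0.945800+0.941200))/(1+13/400) = 8953/10000 ≈ 0.895300
step 5 [2.5y] swap r/2=1417/46359: DF=(1 − 1417/46359·(0.995300+0.945800+0.941200+0.895300))/(1+1417/46359) = 8583/10000 ≈ 0.858300
step 6 [3y] zero: DF = P = 1021/1250 ≈ 0.816800
step 7 [3.5y] zero: DF = P = 504/625 ≈ 0.806400

1 1/2 9953/10000
2 1 4729/5000
3 3/2 2353/2500
4 2 8953/10000
5 5/2 8583/10000
6 3 1021/1250
7 7/2 504/625
DF(1.5y) = 2353/2500 ≈ 0.941200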